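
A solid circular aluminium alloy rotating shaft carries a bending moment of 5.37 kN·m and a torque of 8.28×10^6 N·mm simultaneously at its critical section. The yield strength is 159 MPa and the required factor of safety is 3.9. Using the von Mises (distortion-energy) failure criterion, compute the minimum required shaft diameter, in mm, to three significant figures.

d = 131 mm

σ_allow = σ_y/n = 159/3.9 = 40.77 MPa.
For a solid shaft σ_b = 32M/(πd³) and τ = 16T/(πd³), so the von Mises stress is σ' = (16/πd³)·√(4M²+3T²).
√(4M²+3T²) = √(4×(5.370×10^6)² + 3×(8.280×10^6)²) = 1.792×10^7 N·mm.
d³ = 16×1.792×10^7/(π×40.77) = 2.238×10^6 mm³.
d = 130.8 mm.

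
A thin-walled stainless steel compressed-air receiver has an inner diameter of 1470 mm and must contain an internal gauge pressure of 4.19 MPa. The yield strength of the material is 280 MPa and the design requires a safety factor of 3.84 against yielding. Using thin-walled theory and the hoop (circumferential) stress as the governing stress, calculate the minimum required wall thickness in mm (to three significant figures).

t = 42.2 mm

σ_allow = 280/3.84 = 72.92 MPa.
Hoop stress σ_h = pD/(2t), so t = pD/(2σ_allow) = 4.19×1470/(2×72.92) = 42.24 mm.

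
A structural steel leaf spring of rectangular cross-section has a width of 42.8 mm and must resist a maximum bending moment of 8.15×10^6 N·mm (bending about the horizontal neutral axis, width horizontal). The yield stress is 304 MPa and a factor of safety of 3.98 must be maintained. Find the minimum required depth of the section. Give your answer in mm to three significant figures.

σ_allow = 304/3.98 = 76.38 MPa.
For a rectangular section σ = 6M/(bh²), so h² = 6M/(b σ_allow) = 6×8150000/(42.8×76.38) = 14960 mm².
h = 122.3 mm.

h = 122 mm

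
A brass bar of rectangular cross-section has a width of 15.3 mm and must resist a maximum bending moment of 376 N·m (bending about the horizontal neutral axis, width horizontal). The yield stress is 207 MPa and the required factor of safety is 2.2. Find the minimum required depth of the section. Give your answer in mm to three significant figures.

h = 39.6 mm

σ_allow = 207/2.2 = 94.09 MPa.
For a rectangular section σ = 6M/(bh²), so h² = 6M/(b σ_allow) = 6×376000/(15.3×94.09) = 1567 mm².
h = 39.59 mm.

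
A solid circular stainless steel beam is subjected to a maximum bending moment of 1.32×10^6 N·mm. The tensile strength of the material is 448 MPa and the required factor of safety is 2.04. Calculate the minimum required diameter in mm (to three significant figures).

d = 39.4 mm

σ_allow = 448/2.04 = 219.6 MPa.
For a solid circular section σ = 32M/(πd³), so d³ = 32M/(π σ_allow) = 32×1320000/(π×219.6) = 61220 mm³.
d = 39.41 mm.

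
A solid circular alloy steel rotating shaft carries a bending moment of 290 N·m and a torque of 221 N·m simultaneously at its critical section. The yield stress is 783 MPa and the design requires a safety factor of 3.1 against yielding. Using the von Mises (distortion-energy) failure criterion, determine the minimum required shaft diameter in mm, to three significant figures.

σ_allow = σ_y/n = 783/3.1 = 252.6 MPa.
For a solid shaft σ_b = 32M/(πd³) and τ = 16T/(πd³), so the von Mises stress is σ' = (16/πd³)·√(4M²+3T²).
√(4M²+3T²) = √(4×(290000)² + 3×(221000)²) = 694900 N·mm.
d³ = 16×694900/(π×252.6) = 14010 mm³.
d = 24.11 mm.

d = 24.1 mm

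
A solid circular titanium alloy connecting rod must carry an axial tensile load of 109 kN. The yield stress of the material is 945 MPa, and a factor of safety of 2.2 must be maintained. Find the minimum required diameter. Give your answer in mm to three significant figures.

d = 18.0 mm

Allowable stress σ_allow = 945/2.2 = 429.5 MPa.
Required area A = F/σ_allow = 109000/429.5 = 253.8 mm².
A = πd²/4 → d = √(4A/π) = 17.97 mm.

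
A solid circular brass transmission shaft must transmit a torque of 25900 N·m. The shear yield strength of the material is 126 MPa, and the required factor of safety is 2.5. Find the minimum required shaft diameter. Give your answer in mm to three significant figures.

Allowable shear stress τ_allow = 126/2.5 = 50.40 MPa.
For a solid shaft τ = 16T/(πd³), so d³ = 16T/(π τ_allow) = 16×2.5900×10^7/(π×50.40) = 2.617×10^6 mm³.
d = (2.617×10^6)^(1/3) = 137.8 mm.

d = 138 mm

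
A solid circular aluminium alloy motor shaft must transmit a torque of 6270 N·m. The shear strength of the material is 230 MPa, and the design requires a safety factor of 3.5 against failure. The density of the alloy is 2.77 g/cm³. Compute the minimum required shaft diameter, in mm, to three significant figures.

Allowable shear stress τ_allow = 230/3.5 = 65.71 MPa.
For a solid shaft τ = 16T/(πd³), so d³ = 16T/(π τ_allow) = 16×6270000/(π×65.71) = 485900 mm³.
d = (485900)^(1/3) = 78.62 mm.

d = 78.6 mm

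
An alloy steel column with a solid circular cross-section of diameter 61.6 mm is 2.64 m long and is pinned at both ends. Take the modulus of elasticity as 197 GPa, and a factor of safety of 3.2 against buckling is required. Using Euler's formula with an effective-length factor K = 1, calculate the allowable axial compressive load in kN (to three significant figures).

P_allow = 61.6 kN

I = πd⁴/64 = π×61.6⁴/64 = 706800 mm⁴.
Effective length L_e = KL = 1×2.64 m = 2640 mm.
Euler critical load P_cr = π²EI/L_e² = π²×197000×706800/2640² = 197200 N.
P_allow = P_cr/n = 197200/3.2 = 61620 N.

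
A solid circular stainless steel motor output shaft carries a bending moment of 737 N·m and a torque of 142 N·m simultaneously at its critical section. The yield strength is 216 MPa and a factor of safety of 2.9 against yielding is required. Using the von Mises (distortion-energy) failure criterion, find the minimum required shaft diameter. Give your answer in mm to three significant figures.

d = 46.8 mm

σ_allow = σ_y/n = 216/2.9 = 74.48 MPa.
For a solid shaft σ_b = 32M/(πd³) and τ = 16T/(πd³), so the von Mises stress is σ' = (16/πd³)·√(4M²+3T²).
√(4M²+3T²) = √(4×(737000)² + 3×(142000)²) = 1.494×10^6 N·mm.
d³ = 16×1.494×10^6/(π×74.48) = 102200 mm³.
d = 46.75 mm.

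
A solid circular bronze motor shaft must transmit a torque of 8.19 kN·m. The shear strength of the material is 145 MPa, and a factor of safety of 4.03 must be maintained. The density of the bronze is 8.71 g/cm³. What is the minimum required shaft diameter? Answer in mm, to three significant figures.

Allowable shear stress τ_allow = 145/4.03 = 35.98 MPa.
For a solid shaft τ = 16T/(πd³), so d³ = 16T/(π τ_allow) = 16×8190000/(π×35.98) = 1.159×10^6 mm³.
d = (1.159×10^6)^(1/3) = 105.1 mm.

d = 105 mm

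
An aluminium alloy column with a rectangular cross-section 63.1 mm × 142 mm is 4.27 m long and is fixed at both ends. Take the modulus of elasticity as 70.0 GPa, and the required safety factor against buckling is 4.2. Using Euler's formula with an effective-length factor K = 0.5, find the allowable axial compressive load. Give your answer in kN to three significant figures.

Buckling occurs about the weak axis: I_min = h·b³/12 = 142×63.1³/12 = 2.973×10^6 mm⁴ (b = 63.1 mm is the smaller dimension).
Effective length L_e = KL = 0.5×4.27 m = 2135 mm.
Euler critical load P_cr = π²EI/L_e² = π²×70000×2.973×10^6/2135² = 450600 N.
P_allow = P_cr/n = 450600/4.2 = 107300 N.

P_allow = 107 kN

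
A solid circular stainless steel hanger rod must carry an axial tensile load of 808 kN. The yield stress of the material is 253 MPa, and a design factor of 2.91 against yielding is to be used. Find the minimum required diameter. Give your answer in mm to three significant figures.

d = 109 mm

Allowable stress σ_allow = 253/2.91 = 86.94 MPa.
Required area A = F/σ_allow = 808000/86.94 = 9294 mm².
A = πd²/4 → d = √(4A/π) = 108.8 mm.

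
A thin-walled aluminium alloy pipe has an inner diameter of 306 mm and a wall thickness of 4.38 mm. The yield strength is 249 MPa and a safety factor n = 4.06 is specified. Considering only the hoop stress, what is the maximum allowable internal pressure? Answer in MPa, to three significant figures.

σ_allow = 249/4.06 = 61.33 MPa.
σ_h = pD/(2t) → p_allow = 2σ_allow t/D = 2×61.33×4.38/306 = 1.756 MPa.

p_allow = 1.76 MPa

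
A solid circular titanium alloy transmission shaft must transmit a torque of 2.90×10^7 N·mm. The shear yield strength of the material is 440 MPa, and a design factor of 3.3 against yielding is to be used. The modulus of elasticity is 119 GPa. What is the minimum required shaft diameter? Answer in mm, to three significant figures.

Allowable shear stress τ_allow = 440/3.3 = 133.3 MPa.
For a solid shaft τ = 16T/(πd³), so d³ = 16T/(π τ_allow) = 16×2.9000×10^7/(π×133.3) = 1.108×10^6 mm³.
d = (1.108×10^6)^(1/3) = 103.5 mm.

d = 103 mm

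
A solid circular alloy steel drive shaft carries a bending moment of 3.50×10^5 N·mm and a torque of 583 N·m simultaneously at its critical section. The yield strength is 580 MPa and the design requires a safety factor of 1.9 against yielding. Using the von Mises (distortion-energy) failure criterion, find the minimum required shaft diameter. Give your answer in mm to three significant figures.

σ_allow = σ_y/n = 580/1.9 = 305.3 MPa.
For a solid shaft σ_b = 32M/(πd³) and τ = 16T/(πd³), so the von Mises stress is σ' = (16/πd³)·√(4M²+3T²).
√(4M²+3T²) = √(4×(350000)² + 3×(583000)²) = 1.229×10^6 N·mm.
d³ = 16×1.229×10^6/(π×305.3) = 20500 mm³.
d = 27.37 mm.

d = 27.4 mm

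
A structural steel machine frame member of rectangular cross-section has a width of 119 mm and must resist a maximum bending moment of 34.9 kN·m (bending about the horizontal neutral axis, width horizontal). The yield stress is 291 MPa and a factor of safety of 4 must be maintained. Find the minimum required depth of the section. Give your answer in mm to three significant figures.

σ_allow = 291/4 = 72.75 MPa.
For a rectangular section σ = 6M/(bh²), so h² = 6M/(b σ_allow) = 6×3.4900×10^7/(119×72.75) = 24190 mm².
h = 155.5 mm.

h = 156 mm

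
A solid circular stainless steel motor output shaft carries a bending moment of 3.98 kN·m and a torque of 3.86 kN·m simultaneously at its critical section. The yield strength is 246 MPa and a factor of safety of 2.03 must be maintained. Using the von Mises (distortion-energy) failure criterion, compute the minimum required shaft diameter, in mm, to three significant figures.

d = 75.9 mm

σ_allow = σ_y/n = 246/2.03 = 121.2 MPa.
For a solid shaft σ_b = 32M/(πd³) and τ = 16T/(πd³), so the von Mises stress is σ' = (16/πd³)·√(4M²+3T²).
√(4M²+3T²) = √(4×(3.980×10^6)² + 3×(3.860×10^6)²) = 1.040×10^7 N·mm.
d³ = 16×1.040×10^7/(π×121.2) = 436900 mm³.
d = 75.88 mm.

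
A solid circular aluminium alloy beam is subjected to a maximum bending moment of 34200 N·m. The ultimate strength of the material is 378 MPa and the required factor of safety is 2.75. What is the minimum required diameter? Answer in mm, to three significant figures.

d = 136 mm

σ_allow = 378/2.75 = 137.5 MPa.
For a solid circular section σ = 32M/(πd³), so d³ = 32M/(π σ_allow) = 32×3.4200×10^7/(π×137.5) = 2.534×10^6 mm³.
d = 136.3 mm.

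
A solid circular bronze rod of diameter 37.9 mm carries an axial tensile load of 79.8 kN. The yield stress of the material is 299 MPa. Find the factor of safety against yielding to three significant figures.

A = πd²/4 = 1128 mm².
σ = F/A = 79800/1128 = 70.74 MPa.
n = 299/70.74 = 4.227.

n = 4.23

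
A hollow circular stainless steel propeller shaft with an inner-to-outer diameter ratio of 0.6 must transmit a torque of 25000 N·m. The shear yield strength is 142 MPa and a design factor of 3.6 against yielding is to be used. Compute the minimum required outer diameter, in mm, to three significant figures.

d_o = 155 mm

τ_allow = 142/3.6 = 39.44 MPa.
For a hollow shaft τ = 16T/[πd_o³(1−k⁴)] with k = 0.6, so 1−k⁴ = 0.8704.
d_o³ = 16T/[π τ_allow (1−k⁴)] = 16×2.5000×10^7/(π×39.44×0.8704) = 3.709×10^6 mm³.
d_o = 154.8 mm.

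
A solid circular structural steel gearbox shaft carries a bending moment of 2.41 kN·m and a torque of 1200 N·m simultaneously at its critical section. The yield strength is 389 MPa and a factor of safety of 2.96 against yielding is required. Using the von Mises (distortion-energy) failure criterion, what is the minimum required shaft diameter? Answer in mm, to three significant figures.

d = 58.8 mm

σ_allow = σ_y/n = 389/2.96 = 131.4 MPa.
For a solid shaft σ_b = 32M/(πd³) and τ = 16T/(πd³), so the von Mises stress is σ' = (16/πd³)·√(4M²+3T²).
√(4M²+3T²) = √(4×(2.410×10^6)² + 3×(1.200×10^6)²) = 5.249×10^6 N·mm.
d³ = 16×5.249×10^6/(π×131.4) = 203400 mm³.
d = 58.81 mm.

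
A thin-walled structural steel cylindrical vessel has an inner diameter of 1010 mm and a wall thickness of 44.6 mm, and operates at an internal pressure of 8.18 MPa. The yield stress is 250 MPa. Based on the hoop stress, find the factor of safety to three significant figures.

n = 2.70

σ_h = pD/(2t) = 8.18×1010/(2×44.6) = 92.62 MPa.
n = 250/92.62 = 2.699.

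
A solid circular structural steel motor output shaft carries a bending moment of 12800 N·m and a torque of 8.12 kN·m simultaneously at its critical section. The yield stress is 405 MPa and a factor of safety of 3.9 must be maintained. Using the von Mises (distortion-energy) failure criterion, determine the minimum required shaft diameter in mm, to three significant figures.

σ_allow = σ_y/n = 405/3.9 = 103.8 MPa.
For a solid shaft σ_b = 32M/(πd³) and τ = 16T/(πd³), so the von Mises stress is σ' = (16/πd³)·√(4M²+3T²).
√(4M²+3T²) = √(4×(1.280×10^7)² + 3×(8.120×10^6)²) = 2.921×10^7 N·mm.
d³ = 16×2.921×10^7/(π×103.8) = 1.433×10^6 mm³.
d = 112.7 mm.

d = 113 mm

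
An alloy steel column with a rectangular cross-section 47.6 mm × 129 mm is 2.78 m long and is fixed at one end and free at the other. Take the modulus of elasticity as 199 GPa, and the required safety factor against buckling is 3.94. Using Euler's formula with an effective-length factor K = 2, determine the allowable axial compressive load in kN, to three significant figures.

Buckling occurs about the weak axis: I_min = h·b³/12 = 129×47.6³/12 = 1.159×10^6 mm⁴ (b = 47.6 mm is the smaller dimension).
Effective length L_e = KL = 2×2.78 m = 5560 mm.
Euler critical load P_cr = π²EI/L_e² = π²×199000×1.159×10^6/5560² = 73660 N.
P_allow = P_cr/n = 73660/3.94 = 18700 N.

P_allow = 18.7 kN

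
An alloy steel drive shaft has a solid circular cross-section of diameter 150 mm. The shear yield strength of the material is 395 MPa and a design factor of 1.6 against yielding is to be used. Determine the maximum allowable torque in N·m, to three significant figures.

T_allow = 1.64×10^5 N·m

τ_allow = 395/1.6 = 246.9 MPa.
For a solid shaft T_allow = τ_allow·πd³/16; πd³/16 = π×150³/16 = 662700 mm³.
T_allow = 246.9×662700 = 1.636×10^8 N·mm = 163600 N·m.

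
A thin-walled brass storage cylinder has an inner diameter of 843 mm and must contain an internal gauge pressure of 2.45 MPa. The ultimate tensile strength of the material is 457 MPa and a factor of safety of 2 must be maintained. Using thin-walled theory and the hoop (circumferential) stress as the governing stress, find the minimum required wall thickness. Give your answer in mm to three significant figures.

t = 4.52 mm

σ_allow = 457/2 = 228.5 MPa.
Hoop stress σ_h = pD/(2t), so t = pD/(2σ_allow) = 2.45×843/(2×228.5) = 4.519 mm.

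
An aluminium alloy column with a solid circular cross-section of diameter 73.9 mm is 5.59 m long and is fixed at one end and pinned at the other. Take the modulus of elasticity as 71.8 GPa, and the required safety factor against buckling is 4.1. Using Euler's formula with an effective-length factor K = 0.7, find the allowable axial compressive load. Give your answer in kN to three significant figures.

I = πd⁴/64 = π×73.9⁴/64 = 1.464×10^6 mm⁴.
Effective length L_e = KL = 0.7×5.59 m = 3913 mm.
Euler critical load P_cr = π²EI/L_e² = π²×71800×1.464×10^6/3913² = 67760 N.
P_allow = P_cr/n = 67760/4.1 = 16530 N.

P_allow = 16.5 kN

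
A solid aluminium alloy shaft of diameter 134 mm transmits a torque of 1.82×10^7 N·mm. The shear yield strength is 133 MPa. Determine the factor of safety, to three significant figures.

n = 3.45

τ = 16T/(πd³) = 16×1.8200×10^7/(π×134³) = 38.52 MPa.
n = τ_limit/τ = 133/38.52 = 3.452.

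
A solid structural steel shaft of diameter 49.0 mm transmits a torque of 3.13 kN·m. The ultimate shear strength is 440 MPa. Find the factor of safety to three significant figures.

n = 3.25

τ = 16T/(πd³) = 16×3130000/(π×49.0³) = 135.5 MPa.
n = τ_limit/τ = 440/135.5 = 3.247.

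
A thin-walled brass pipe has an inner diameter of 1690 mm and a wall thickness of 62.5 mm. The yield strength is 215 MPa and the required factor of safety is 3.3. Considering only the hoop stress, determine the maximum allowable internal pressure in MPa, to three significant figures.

p_allow = 4.82 MPa

σ_allow = 215/3.3 = 65.15 MPa.
σ_h = pD/(2t) → p_allow = 2σ_allow t/D = 2×65.15×62.5/1690 = 4.819 MPa.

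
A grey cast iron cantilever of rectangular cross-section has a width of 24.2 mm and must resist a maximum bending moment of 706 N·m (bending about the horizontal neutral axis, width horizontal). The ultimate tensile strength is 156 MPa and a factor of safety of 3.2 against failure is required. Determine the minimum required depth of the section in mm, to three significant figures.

h = 59.9 mm

σ_allow = 156/3.2 = 48.75 MPa.
For a rectangular section σ = 6M/(bh²), so h² = 6M/(b σ_allow) = 6×706000/(24.2×48.75) = 3591 mm².
h = 59.92 mm.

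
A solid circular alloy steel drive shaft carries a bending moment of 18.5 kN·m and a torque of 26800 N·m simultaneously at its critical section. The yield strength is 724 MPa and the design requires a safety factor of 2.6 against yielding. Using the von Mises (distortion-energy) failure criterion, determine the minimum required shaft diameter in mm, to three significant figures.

d = 103 mm

σ_allow = σ_y/n = 724/2.6 = 278.5 MPa.
For a solid shaft σ_b = 32M/(πd³) and τ = 16T/(πd³), so the von Mises stress is σ' = (16/πd³)·√(4M²+3T²).
√(4M²+3T²) = √(4×(1.850×10^7)² + 3×(2.680×10^7)²) = 5.936×10^7 N·mm.
d³ = 16×5.936×10^7/(π×278.5) = 1.086×10^6 mm³.
d = 102.8 mm.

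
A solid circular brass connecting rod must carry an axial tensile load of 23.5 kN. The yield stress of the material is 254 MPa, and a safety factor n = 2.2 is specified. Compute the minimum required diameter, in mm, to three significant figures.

d = 16.1 mm

Allowable stress σ_allow = 254/2.2 = 115.5 MPa.
Required area A = F/σ_allow = 23500/115.5 = 203.5 mm².
A = πd²/4 → d = √(4A/π) = 16.10 mm.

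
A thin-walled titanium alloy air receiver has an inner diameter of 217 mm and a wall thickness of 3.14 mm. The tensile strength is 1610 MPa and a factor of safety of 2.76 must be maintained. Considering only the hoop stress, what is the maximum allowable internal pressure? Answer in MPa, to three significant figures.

σ_allow = 1610/2.76 = 583.3 MPa.
σ_h = pD/(2t) → p_allow = 2σ_allow t/D = 2×583.3×3.14/217 = 16.88 MPa.

p_allow = 16.9 MPa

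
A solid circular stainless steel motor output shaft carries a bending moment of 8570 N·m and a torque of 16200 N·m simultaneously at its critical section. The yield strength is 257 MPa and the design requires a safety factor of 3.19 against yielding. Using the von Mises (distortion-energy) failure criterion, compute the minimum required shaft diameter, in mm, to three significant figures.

σ_allow = σ_y/n = 257/3.19 = 80.56 MPa.
For a solid shaft σ_b = 32M/(πd³) and τ = 16T/(πd³), so the von Mises stress is σ' = (16/πd³)·√(4M²+3T²).
√(4M²+3T²) = √(4×(8.570×10^6)² + 3×(1.620×10^7)²) = 3.288×10^7 N·mm.
d³ = 16×3.288×10^7/(π×80.56) = 2.079×10^6 mm³.
d = 127.6 mm.

d = 128 mm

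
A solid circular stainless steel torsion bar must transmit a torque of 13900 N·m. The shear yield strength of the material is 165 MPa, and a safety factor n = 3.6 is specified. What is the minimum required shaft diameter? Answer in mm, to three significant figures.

d = 116 mm

Allowable shear stress τ_allow = 165/3.6 = 45.83 MPa.
For a solid shaft τ = 16T/(πd³), so d³ = 16T/(π τ_allow) = 16×1.3900×10^7/(π×45.83) = 1.545×10^6 mm³.
d = (1.545×10^6)^(1/3) = 115.6 mm.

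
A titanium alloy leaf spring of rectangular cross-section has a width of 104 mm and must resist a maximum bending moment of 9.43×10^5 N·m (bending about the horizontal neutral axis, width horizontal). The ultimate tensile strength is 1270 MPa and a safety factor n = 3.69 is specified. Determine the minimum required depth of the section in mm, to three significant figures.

h = 398 mm

σ_allow = 1270/3.69 = 344.2 MPa.
For a rectangular section σ = 6M/(bh²), so h² = 6M/(b σ_allow) = 6×9.4300×10^8/(104×344.2) = 158100 mm².
h = 397.6 mm.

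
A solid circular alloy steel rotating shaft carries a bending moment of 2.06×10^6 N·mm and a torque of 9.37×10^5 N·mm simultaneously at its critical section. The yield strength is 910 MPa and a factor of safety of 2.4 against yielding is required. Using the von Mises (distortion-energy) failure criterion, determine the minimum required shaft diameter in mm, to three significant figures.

σ_allow = σ_y/n = 910/2.4 = 379.2 MPa.
For a solid shaft σ_b = 32M/(πd³) and τ = 16T/(πd³), so the von Mises stress is σ' = (16/πd³)·√(4M²+3T²).
√(4M²+3T²) = √(4×(2.060×10^6)² + 3×(937000)²) = 4.428×10^6 N·mm.
d³ = 16×4.428×10^6/(π×379.2) = 59480 mm³.
d = 39.03 mm.

d = 39.0 mm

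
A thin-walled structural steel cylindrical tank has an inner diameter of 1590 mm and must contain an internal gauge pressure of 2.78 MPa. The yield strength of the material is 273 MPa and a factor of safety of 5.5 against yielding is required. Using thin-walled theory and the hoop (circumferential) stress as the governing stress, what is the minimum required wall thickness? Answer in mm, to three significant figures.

t = 44.5 mm

σ_allow = 273/5.5 = 49.64 MPa.
Hoop stress σ_h = pD/(2t), so t = pD/(2σ_allow) = 2.78×1590/(2×49.64) = 44.53 mm.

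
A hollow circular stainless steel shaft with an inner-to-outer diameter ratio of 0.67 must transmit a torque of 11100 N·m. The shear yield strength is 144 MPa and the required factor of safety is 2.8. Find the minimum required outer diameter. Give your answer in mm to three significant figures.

τ_allow = 144/2.8 = 51.43 MPa.
For a hollow shaft τ = 16T/[πd_o³(1−k⁴)] with k = 0.67, so 1−k⁴ = 0.7985.
d_o³ = 16T/[π τ_allow (1−k⁴)] = 16×1.1100×10^7/(π×51.43×0.7985) = 1.377×10^6 mm³.
d_o = 111.2 mm.

d_o = 111 mm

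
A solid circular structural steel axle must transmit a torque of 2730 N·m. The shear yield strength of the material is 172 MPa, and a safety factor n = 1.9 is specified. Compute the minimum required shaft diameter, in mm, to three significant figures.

Allowable shear stress τ_allow = 172/1.9 = 90.53 MPa.
For a solid shaft τ = 16T/(πd³), so d³ = 16T/(π τ_allow) = 16×2730000/(π×90.53) = 153600 mm³.
d = (153600)^(1/3) = 53.55 mm.

d = 53.6 mm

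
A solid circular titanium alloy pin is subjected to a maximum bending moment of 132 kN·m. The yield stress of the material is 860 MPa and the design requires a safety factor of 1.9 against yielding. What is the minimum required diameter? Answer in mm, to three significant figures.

d = 144 mm

σ_allow = 860/1.9 = 452.6 MPa.
For a solid circular section σ = 32M/(πd³), so d³ = 32M/(π σ_allow) = 32×1.3200×10^8/(π×452.6) = 2.970×10^6 mm³.
d = 143.8 mm.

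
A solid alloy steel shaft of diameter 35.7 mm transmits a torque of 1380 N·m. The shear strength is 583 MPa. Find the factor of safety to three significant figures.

n = 3.77

τ = 16T/(πd³) = 16×1380000/(π×35.7³) = 154.5 MPa.
n = τ_limit/τ = 583/154.5 = 3.774.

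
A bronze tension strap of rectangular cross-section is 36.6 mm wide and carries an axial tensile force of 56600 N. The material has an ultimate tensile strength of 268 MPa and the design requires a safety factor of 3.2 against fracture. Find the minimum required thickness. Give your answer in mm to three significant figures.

t = 18.5 mm

σ_allow = 268/3.2 = 83.75 MPa.
Required area A = F/σ_allow = 56600/83.75 = 675.8 mm².
t = A/w = 675.8/36.6 = 18.47 mm.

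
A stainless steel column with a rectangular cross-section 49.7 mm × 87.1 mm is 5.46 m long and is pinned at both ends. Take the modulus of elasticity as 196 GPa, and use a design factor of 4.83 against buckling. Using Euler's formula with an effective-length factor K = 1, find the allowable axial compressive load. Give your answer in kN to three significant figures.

Buckling occurs about the weak axis: I_min = h·b³/12 = 87.1×49.7³/12 = 891100 mm⁴ (b = 49.7 mm is the smaller dimension).
Effective length L_e = KL = 1×5.46 m = 5460 mm.
Euler critical load P_cr = π²EI/L_e² = π²×196000×891100/5460² = 57820 N.
P_allow = P_cr/n = 57820/4.83 = 11970 N.

P_allow = 12.0 kN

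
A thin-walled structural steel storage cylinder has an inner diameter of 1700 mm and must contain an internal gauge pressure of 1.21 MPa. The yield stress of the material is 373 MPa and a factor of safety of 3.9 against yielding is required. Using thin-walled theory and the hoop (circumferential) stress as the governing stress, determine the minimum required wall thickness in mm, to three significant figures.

t = 10.8 mm

σ_allow = 373/3.9 = 95.64 MPa.
Hoop stress σ_h = pD/(2t), so t = pD/(2σ_allow) = 1.21×1700/(2×95.64) = 10.75 mm.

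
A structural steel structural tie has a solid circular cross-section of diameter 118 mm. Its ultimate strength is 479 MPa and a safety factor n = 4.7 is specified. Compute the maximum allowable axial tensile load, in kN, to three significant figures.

F_allow = 1110 kN

σ_allow = 479/4.7 = 101.9 MPa.
A = πd²/4 = π×118²/4 = 10940 mm².
F_allow = σ_allow × A = 101.9×10940 = 1.115×10^6 N.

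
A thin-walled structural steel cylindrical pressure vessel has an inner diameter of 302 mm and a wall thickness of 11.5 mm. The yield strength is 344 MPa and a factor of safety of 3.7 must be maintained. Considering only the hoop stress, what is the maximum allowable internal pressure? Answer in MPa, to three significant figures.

p_allow = 7.08 MPa

σ_allow = 344/3.7 = 92.97 MPa.
σ_h = pD/(2t) → p_allow = 2σ_allow t/D = 2×92.97×11.5/302 = 7.081 MPa.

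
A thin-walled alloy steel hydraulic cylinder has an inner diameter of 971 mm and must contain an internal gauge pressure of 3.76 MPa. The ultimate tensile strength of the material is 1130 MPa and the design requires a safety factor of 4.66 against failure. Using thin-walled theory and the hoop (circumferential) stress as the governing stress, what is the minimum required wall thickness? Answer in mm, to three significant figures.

t = 7.53 mm

σ_allow = 1130/4.66 = 242.5 MPa.
Hoop stress σ_h = pD/(2t), so t = pD/(2σ_allow) = 3.76×971/(2×242.5) = 7.528 mm.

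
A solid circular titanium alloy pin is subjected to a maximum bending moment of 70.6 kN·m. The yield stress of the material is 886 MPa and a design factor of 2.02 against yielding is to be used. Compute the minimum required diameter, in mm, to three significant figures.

σ_allow = 886/2.02 = 438.6 MPa.
For a solid circular section σ = 32M/(πd³), so d³ = 32M/(π σ_allow) = 32×7.0600×10^7/(π×438.6) = 1.640×10^6 mm³.
d = 117.9 mm.

d = 118 mm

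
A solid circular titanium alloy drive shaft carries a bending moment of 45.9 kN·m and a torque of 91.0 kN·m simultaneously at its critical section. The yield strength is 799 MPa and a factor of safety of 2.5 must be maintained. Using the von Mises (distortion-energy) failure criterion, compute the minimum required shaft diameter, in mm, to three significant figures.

d = 143 mm

σ_allow = σ_y/n = 799/2.5 = 319.6 MPa.
For a solid shaft σ_b = 32M/(πd³) and τ = 16T/(πd³), so the von Mises stress is σ' = (16/πd³)·√(4M²+3T²).
√(4M²+3T²) = √(4×(4.590×10^7)² + 3×(9.100×10^7)²) = 1.824×10^8 N·mm.
d³ = 16×1.824×10^8/(π×319.6) = 2.907×10^6 mm³.
d = 142.7 mm.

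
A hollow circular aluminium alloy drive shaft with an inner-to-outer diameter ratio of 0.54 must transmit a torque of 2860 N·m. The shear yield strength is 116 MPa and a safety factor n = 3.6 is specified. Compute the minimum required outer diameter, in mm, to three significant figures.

d_o = 79.1 mm

τ_allow = 116/3.6 = 32.22 MPa.
For a hollow shaft τ = 16T/[πd_o³(1−k⁴)] with k = 0.54, so 1−k⁴ = 0.9150.
d_o³ = 16T/[π τ_allow (1−k⁴)] = 16×2860000/(π×32.22×0.9150) = 494100 mm³.
d_o = 79.05 mm.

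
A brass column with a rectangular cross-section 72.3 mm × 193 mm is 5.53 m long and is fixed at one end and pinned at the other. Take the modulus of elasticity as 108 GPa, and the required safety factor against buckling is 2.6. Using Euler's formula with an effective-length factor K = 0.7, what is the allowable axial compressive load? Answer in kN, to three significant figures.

Buckling occurs about the weak axis: I_min = h·b³/12 = 193×72.3³/12 = 6.078×10^6 mm⁴ (b = 72.3 mm is the smaller dimension).
Effective length L_e = KL = 0.7×5.53 m = 3871 mm.
Euler critical load P_cr = π²EI/L_e² = π²×108000×6.078×10^6/3871² = 432400 N.
P_allow = P_cr/n = 432400/2.6 = 166300 N.

P_allow = 166 kN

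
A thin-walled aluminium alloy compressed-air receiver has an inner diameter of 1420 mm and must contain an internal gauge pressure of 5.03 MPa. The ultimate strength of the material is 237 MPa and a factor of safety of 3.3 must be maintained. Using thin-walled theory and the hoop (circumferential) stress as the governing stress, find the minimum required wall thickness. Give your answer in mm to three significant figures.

t = 49.7 mm

σ_allow = 237/3.3 = 71.82 MPa.
Hoop stress σ_h = pD/(2t), so t = pD/(2σ_allow) = 5.03×1420/(2×71.82) = 49.73 mm.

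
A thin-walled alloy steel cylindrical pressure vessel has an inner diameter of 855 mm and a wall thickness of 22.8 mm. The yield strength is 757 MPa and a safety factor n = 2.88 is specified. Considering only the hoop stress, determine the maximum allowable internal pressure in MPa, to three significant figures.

p_allow = 14.0 MPa

σ_allow = 757/2.88 = 262.8 MPa.
σ_h = pD/(2t) → p_allow = 2σ_allow t/D = 2×262.8×22.8/855 = 14.02 MPa.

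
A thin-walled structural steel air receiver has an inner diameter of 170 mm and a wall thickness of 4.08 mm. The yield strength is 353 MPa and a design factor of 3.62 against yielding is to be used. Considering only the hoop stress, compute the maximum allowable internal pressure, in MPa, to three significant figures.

p_allow = 4.68 MPa

σ_allow = 353/3.62 = 97.51 MPa.
σ_h = pD/(2t) → p_allow = 2σ_allow t/D = 2×97.51×4.08/170 = 4.681 MPa.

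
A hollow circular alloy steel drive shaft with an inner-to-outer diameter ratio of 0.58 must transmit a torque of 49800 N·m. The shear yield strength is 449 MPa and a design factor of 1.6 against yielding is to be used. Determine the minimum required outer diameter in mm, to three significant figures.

d_o = 101 mm

τ_allow = 449/1.6 = 280.6 MPa.
For a hollow shaft τ = 16T/[πd_o³(1−k⁴)] with k = 0.58, so 1−k⁴ = 0.8868.
d_o³ = 16T/[π τ_allow (1−k⁴)] = 16×4.9800×10^7/(π×280.6×0.8868) = 1.019×10^6 mm³.
d_o = 100.6 mm.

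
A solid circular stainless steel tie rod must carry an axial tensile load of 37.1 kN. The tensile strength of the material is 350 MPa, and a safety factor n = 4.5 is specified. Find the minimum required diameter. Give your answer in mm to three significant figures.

Allowable stress σ_allow = 350/4.5 = 77.78 MPa.
Required area A = F/σ_allow = 37100/77.78 = 477.0 mm².
A = πd²/4 → d = √(4A/π) = 24.64 mm.

d = 24.6 mm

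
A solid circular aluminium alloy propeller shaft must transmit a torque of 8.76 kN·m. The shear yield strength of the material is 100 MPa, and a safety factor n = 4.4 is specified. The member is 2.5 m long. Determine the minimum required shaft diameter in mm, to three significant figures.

d = 125 mm

Allowable shear stress τ_allow = 100/4.4 = 22.73 MPa.
For a solid shaft τ = 16T/(πd³), so d³ = 16T/(π τ_allow) = 16×8760000/(π×22.73) = 1.963×10^6 mm³.
d = (1.963×10^6)^(1/3) = 125.2 mm.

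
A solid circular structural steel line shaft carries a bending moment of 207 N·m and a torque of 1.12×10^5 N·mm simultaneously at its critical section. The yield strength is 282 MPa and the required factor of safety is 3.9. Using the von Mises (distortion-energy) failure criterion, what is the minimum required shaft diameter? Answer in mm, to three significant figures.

d = 31.8 mm

σ_allow = σ_y/n = 282/3.9 = 72.31 MPa.
For a solid shaft σ_b = 32M/(πd³) and τ = 16T/(πd³), so the von Mises stress is σ' = (16/πd³)·√(4M²+3T²).
√(4M²+3T²) = √(4×(207000)² + 3×(112000)²) = 457200 N·mm.
d³ = 16×457200/(π×72.31) = 32200 mm³.
d = 31.81 mm.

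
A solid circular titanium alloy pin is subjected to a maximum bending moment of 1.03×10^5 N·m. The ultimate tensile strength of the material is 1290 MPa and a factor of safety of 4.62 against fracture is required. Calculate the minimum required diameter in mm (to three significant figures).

σ_allow = 1290/4.62 = 279.2 MPa.
For a solid circular section σ = 32M/(πd³), so d³ = 32M/(π σ_allow) = 32×1.0300×10^8/(π×279.2) = 3.757×10^6 mm³.
d = 155.5 mm.

d = 155 mm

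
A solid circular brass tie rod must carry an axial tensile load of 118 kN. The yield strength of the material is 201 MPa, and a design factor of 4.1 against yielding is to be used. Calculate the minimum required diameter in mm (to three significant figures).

d = 55.4 mm

Allowable stress σ_allow = 201/4.1 = 49.02 MPa.
Required area A = F/σ_allow = 118000/49.02 = 2407 mm².
A = πd²/4 → d = √(4A/π) = 55.36 mm.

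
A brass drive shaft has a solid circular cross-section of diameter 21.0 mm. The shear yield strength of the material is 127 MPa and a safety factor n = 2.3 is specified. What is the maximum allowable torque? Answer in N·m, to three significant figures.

τ_allow = 127/2.3 = 55.22 MPa.
For a solid shaft T_allow = τ_allow·πd³/16; πd³/16 = π×21.0³/16 = 1818 mm³.
T_allow = 55.22×1818 = 100400 N·mm = 100.4 N·m.

T_allow = 100 N·m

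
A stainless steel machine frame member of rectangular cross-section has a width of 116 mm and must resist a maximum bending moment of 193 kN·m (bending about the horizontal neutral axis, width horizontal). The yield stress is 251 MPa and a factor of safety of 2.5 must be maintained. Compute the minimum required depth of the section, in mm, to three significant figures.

σ_allow = 251/2.5 = 100.4 MPa.
For a rectangular section σ = 6M/(bh²), so h² = 6M/(b σ_allow) = 6×1.9300×10^8/(116×100.4) = 99430 mm².
h = 315.3 mm.

h = 315 mm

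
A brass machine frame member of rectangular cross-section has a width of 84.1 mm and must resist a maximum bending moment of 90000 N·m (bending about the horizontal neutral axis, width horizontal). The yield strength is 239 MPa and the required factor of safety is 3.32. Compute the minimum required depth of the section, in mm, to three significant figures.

h = 299 mm

σ_allow = 239/3.32 = 71.99 MPa.
For a rectangular section σ = 6M/(bh²), so h² = 6M/(b σ_allow) = 6×9.0000×10^7/(84.1×71.99) = 89190 mm².
h = 298.7 mm.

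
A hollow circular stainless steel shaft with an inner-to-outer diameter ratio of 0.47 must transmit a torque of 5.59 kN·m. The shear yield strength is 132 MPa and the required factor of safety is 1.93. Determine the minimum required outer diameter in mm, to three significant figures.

τ_allow = 132/1.93 = 68.39 MPa.
For a hollow shaft τ = 16T/[πd_o³(1−k⁴)] with k = 0.47, so 1−k⁴ = 0.9512.
d_o³ = 16T/[π τ_allow (1−k⁴)] = 16×5590000/(π×68.39×0.9512) = 437600 mm³.
d_o = 75.92 mm.

d_o = 75.9 mm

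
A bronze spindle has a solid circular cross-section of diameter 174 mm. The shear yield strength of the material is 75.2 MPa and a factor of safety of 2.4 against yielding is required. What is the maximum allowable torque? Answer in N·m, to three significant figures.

τ_allow = 75.2/2.4 = 31.33 MPa.
For a solid shaft T_allow = τ_allow·πd³/16; πd³/16 = π×174³/16 = 1.034×10^6 mm³.
T_allow = 31.33×1.034×10^6 = 3.241×10^7 N·mm = 32410 N·m.

T_allow = 32400 N·m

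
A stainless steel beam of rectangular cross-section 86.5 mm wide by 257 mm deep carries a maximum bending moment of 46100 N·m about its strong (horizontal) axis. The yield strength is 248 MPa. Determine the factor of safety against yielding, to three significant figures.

Section modulus S = bh²/6 = 86.5×257²/6 = 952200 mm³.
σ = M/S = 4.6100×10^7/952200 = 48.41 MPa.
n = 248/48.41 = 5.122.

n = 5.12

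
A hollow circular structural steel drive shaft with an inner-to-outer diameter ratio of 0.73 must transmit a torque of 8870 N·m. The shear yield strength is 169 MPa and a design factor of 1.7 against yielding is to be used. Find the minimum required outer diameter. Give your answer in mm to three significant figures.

τ_allow = 169/1.7 = 99.41 MPa.
For a hollow shaft τ = 16T/[πd_o³(1−k⁴)] with k = 0.73, so 1−k⁴ = 0.7160.
d_o³ = 16T/[π τ_allow (1−k⁴)] = 16×8870000/(π×99.41×0.7160) = 634600 mm³.
d_o = 85.94 mm.

d_o = 85.9 mm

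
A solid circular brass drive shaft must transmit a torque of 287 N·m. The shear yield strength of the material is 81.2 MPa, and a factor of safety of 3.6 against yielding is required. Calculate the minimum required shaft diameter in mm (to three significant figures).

d = 40.2 mm

Allowable shear stress τ_allow = 81.2/3.6 = 22.56 MPa.
For a solid shaft τ = 16T/(πd³), so d³ = 16T/(π τ_allow) = 16×287000/(π×22.56) = 64800 mm³.
d = (64800)^(1/3) = 40.17 mm.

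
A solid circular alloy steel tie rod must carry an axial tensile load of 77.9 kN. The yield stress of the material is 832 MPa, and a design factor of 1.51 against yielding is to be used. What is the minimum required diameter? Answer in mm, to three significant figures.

Allowable stress σ_allow = 832/1.51 = 551.0 MPa.
Required area A = F/σ_allow = 77900/551.0 = 141.4 mm².
A = πd²/4 → d = √(4A/π) = 13.42 mm.

d = 13.4 mm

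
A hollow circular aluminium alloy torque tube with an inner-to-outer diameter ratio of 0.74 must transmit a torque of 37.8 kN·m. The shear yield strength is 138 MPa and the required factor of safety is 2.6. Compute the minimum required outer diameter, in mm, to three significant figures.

τ_allow = 138/2.6 = 53.08 MPa.
For a hollow shaft τ = 16T/[πd_o³(1−k⁴)] with k = 0.74, so 1−k⁴ = 0.7001.
d_o³ = 16T/[π τ_allow (1−k⁴)] = 16×3.7800×10^7/(π×53.08×0.7001) = 5.181×10^6 mm³.
d_o = 173.0 mm.

d_o = 173 mm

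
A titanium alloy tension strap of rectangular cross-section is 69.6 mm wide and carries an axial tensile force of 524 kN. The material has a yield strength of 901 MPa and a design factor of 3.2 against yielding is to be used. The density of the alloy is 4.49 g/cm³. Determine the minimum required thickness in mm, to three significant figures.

t = 26.7 mm

σ_allow = 901/3.2 = 281.6 MPa.
Required area A = F/σ_allow = 524000/281.6 = 1861 mm².
t = A/w = 1861/69.6 = 26.74 mm.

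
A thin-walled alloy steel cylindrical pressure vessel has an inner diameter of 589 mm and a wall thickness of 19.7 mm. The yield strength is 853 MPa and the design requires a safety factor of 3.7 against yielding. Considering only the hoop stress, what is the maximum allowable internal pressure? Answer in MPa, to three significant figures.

σ_allow = 853/3.7 = 230.5 MPa.
σ_h = pD/(2t) → p_allow = 2σ_allow t/D = 2×230.5×19.7/589 = 15.42 MPa.

p_allow = 15.4 MPa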